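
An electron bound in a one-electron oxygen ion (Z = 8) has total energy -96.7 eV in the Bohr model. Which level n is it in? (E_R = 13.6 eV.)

3

E_n = −E_R Z²/n² ⇒ n² = E_R Z²/(−E_n) = 13.6 × 8² / 96.7 ≈ 9.00
n = 3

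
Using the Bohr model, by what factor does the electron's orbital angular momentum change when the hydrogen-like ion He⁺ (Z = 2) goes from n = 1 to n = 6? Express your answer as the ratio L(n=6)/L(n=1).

L = nℏ depends only on n, so L ∝ n.
L(n=6)/L(n=1) = (6/1)^1 = 6

6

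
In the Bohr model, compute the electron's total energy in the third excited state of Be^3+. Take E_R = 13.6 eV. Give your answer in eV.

E_n = −E_R·Z²/n² = −13.6 × 4²/4² = -13.6 eV

-13.6 eV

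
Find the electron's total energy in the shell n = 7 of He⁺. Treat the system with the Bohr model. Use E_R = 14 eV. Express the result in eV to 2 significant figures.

E_n = −E_R·Z²/n² = −14 × 2²/7² = -1.1 eV

-1.1 eV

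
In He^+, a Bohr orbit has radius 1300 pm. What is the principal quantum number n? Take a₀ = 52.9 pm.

r_n = n²a₀/Z ⇒ n² = rZ/a₀ = 1300 × 2 / 52.9 ≈ 49.15
n = 7

7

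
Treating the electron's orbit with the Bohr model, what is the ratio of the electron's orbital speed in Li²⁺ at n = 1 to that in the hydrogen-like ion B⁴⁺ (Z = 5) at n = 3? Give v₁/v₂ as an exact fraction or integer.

9/5

v ∝ Z^1 · n^-1
v₁/v₂ = (3/5)^1 · (1/3)^-1 = 9/5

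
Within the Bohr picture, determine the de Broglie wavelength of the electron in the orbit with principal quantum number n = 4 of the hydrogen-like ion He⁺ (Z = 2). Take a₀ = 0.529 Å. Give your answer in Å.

The Bohr quantisation condition is nλ = 2πr_n.
r_n = n²a₀/Z = 4.23 Å
λ = 2πr_n/n = 2π·4.23/4 = 6.65 Å

6.65 Å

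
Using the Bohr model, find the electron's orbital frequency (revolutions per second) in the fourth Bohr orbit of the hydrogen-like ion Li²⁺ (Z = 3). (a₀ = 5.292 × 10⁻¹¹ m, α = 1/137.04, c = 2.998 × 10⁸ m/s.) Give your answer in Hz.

9.252 × 10¹⁴ Hz

r = n²a₀/Z = 2.822 × 10⁻¹⁰ m, v = Zαc/n = 1.641 × 10⁶ m/s
f = v/(2πr) = 9.252 × 10¹⁴ Hz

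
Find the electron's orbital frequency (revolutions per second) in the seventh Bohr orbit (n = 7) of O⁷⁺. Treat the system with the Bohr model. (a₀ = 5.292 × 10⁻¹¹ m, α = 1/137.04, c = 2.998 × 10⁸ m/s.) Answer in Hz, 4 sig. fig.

1.228 × 10¹⁵ Hz

r = n²a₀/Z = 3.241 × 10⁻¹⁰ m, v = Zαc/n = 2.500 × 10⁶ m/s
f = v/(2πr) = 1.228 × 10¹⁵ Hz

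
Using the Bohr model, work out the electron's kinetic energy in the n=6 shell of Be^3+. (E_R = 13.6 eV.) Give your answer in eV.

For a Coulomb orbit the virial theorem gives K = −E_n.
E_n = −E_R·Z²/n², so K = E_R·Z²/n² = 13.6 × 4²/6² = 6.04 eV

6.04 eV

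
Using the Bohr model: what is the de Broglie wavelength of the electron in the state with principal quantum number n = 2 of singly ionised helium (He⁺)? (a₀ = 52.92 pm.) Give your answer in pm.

The Bohr quantisation condition is nλ = 2πr_n.
r_n = n²a₀/Z = 105.8 pm
λ = 2πr_n/n = 2π·105.8/2 = 332.5 pm

332.5 pm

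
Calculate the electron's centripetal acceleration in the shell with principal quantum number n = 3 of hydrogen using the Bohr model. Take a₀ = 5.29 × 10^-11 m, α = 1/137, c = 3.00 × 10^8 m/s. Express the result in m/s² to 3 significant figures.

1.12 × 10^21 m/s²

r = n²a₀/Z = 4.76 × 10^-10 m, v = Zαc/n = 7.30 × 10^5 m/s
a = v²/r = (7.30 × 10^5)² / 4.76 × 10^-10 = 1.12 × 10^21 m/s²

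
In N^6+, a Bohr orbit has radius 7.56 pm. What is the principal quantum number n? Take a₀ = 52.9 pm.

r_n = n²a₀/Z ⇒ n² = rZ/a₀ = 7.56 × 7 / 52.9 ≈ 1.00
n = 1

1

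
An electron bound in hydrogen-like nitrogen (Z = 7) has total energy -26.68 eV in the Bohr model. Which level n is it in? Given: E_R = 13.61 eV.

E_n = −E_R Z²/n² ⇒ n² = E_R Z²/(−E_n) = 13.61 × 7² / 26.68 ≈ 25.00
n = 5

5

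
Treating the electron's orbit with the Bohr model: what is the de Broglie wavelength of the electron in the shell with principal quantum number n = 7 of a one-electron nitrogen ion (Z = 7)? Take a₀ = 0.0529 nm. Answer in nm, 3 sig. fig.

The Bohr quantisation condition is nλ = 2πr_n.
r_n = n²a₀/Z = 0.370 nm
λ = 2πr_n/n = 2π·0.370/7 = 0.332 nm

0.332 nm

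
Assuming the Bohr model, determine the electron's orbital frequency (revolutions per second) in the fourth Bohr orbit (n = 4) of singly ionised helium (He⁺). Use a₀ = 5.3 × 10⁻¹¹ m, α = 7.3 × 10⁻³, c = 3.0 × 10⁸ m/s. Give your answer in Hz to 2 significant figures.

4.1 × 10¹⁴ Hz

r = n²a₀/Z = 4.2 × 10⁻¹⁰ m, v = Zαc/n = 1.1 × 10⁶ m/s
f = v/(2πr) = 4.1 × 10¹⁴ Hz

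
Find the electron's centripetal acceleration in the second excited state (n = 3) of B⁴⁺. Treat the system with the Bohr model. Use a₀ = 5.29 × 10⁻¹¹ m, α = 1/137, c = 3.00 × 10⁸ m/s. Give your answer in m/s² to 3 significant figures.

1.40 × 10²³ m/s²

r = n²a₀/Z = 9.52 × 10⁻¹¹ m, v = Zαc/n = 3.65 × 10⁶ m/s
a = v²/r = (3.65 × 10⁶)² / 9.52 × 10⁻¹¹ = 1.40 × 10²³ m/s²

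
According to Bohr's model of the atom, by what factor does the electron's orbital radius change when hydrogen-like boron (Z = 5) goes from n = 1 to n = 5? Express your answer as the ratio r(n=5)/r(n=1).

25

r ∝ Z^-1 · n^2; with Z fixed, r ∝ n^2.
r(n=5)/r(n=1) = (5/1)^2 = 25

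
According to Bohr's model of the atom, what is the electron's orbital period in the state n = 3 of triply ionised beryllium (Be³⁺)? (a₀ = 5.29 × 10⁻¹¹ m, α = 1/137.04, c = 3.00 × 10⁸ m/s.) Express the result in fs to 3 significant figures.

0.256 fs

r = n²a₀/Z = 3²·5.29 × 10⁻¹¹/4 = 1.19 × 10⁻¹⁰ m
v = Zαc/n = 4·0.00730·3.00 × 10⁸/3 = 2.92 × 10⁶ m/s
T = 2πr/v = 2.56 × 10⁻¹⁶ s = 0.256 fs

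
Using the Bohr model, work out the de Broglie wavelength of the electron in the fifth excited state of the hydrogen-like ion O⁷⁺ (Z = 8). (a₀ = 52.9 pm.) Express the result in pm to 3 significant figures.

249 pm

The Bohr quantisation condition is nλ = 2πr_n.
r_n = n²a₀/Z = 238 pm
λ = 2πr_n/n = 2π·238/6 = 249 pm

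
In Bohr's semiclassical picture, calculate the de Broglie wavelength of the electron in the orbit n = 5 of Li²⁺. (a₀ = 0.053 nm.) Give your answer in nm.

The Bohr quantisation condition is nλ = 2πr_n.
r_n = n²a₀/Z = 0.44 nm
λ = 2πr_n/n = 2π·0.44/5 = 0.56 nm

0.56 nm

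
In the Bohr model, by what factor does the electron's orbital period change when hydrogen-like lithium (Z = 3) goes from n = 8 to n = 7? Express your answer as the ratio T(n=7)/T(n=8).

343/512

T ∝ Z^-2 · n^3; with Z fixed, T ∝ n^3.
T(n=7)/T(n=8) = (7/8)^3 = 343/512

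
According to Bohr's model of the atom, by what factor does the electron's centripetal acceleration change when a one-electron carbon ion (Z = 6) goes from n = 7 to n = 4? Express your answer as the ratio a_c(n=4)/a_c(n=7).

2401/256

a_c ∝ Z^3 · n^-4; with Z fixed, a_c ∝ n^-4.
a_c(n=4)/a_c(n=7) = (4/7)^-4 = 2401/256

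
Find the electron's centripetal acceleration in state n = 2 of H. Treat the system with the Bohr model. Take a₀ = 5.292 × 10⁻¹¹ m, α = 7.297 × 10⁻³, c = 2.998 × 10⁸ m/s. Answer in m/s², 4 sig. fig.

5.652 × 10²¹ m/s²

r = n²a₀/Z = 2.117 × 10⁻¹⁰ m, v = Zαc/n = 1.094 × 10⁶ m/s
a = v²/r = (1.094 × 10⁶)² / 2.117 × 10⁻¹⁰ = 5.652 × 10²¹ m/s²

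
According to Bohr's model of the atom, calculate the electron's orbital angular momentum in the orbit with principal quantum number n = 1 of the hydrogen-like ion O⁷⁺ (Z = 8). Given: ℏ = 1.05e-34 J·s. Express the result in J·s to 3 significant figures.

1.05e-34 J·s

L_n = nℏ = 1 × 1.05e-34 = 1.05e-34 J·s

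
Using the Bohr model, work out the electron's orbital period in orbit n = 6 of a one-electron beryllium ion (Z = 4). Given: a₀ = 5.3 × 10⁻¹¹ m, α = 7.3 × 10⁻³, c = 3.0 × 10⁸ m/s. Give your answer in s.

r = n²a₀/Z = 6²·5.3 × 10⁻¹¹/4 = 4.8 × 10⁻¹⁰ m
v = Zαc/n = 4·0.0073·3.0 × 10⁸/6 = 1.5 × 10⁶ m/s
T = 2πr/v = 2.1 × 10⁻¹⁵ s

2.1 × 10⁻¹⁵ s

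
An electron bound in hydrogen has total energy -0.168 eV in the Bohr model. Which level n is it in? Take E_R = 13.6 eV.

9

E_n = −E_R Z²/n² ⇒ n² = E_R Z²/(−E_n) = 13.6 × 1² / 0.168 ≈ 80.95
n = 9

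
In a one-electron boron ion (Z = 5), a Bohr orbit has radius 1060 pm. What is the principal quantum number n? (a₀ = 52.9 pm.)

10

r_n = n²a₀/Z ⇒ n² = rZ/a₀ = 1060 × 5 / 52.9 ≈ 100.19
n = 10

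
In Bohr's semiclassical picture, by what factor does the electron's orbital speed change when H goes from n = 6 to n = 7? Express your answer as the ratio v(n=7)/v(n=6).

6/7

v ∝ Z^1 · n^-1; with Z fixed, v ∝ n^-1.
v(n=7)/v(n=6) = (7/6)^-1 = 6/7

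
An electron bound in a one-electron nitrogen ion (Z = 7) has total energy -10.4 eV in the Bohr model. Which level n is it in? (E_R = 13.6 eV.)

8

E_n = −E_R Z²/n² ⇒ n² = E_R Z²/(−E_n) = 13.6 × 7² / 10.4 ≈ 64.08
n = 8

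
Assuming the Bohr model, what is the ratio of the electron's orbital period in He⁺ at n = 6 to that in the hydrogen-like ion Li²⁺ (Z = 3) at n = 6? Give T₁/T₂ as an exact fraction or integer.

9/4

T ∝ Z^-2 · n^3
T₁/T₂ = (2/3)^-2 · (6/6)^3 = 9/4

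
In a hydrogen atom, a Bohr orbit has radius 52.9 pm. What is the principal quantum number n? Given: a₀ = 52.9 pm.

1

r_n = n²a₀/Z ⇒ n² = rZ/a₀ = 52.9 × 1 / 52.9 ≈ 1.00
n = 1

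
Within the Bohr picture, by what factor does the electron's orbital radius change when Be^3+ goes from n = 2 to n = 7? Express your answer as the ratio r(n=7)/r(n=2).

r ∝ Z^-1 · n^2; with Z fixed, r ∝ n^2.
r(n=7)/r(n=2) = (7/2)^2 = 49/4

49/4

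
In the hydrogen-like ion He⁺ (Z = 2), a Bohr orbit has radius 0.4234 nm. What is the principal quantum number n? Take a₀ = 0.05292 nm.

r_n = n²a₀/Z ⇒ n² = rZ/a₀ = 0.4234 × 2 / 0.05292 ≈ 16.00
n = 4

4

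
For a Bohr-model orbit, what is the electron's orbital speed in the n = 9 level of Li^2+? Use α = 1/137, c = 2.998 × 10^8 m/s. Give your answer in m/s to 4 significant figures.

7.294 × 10^5 m/s

v_n = Zαc/n = 3 × 0.007299 × 2.998 × 10^8 / 9
    = 7.294 × 10^5 m/s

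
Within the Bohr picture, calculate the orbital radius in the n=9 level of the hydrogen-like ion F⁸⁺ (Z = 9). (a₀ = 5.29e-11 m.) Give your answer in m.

r_n = n²a₀/Z = 9² × 5.29e-11 / 9
    = 81 × 5.29e-11 / 9 = 4.76e-10 m

4.76e-10 m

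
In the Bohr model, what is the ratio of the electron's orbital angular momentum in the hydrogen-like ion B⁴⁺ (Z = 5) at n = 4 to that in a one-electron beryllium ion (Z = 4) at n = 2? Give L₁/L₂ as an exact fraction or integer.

2

L = nℏ is independent of Z.
L₁/L₂ = n₁/n₂ = 4/2 = 2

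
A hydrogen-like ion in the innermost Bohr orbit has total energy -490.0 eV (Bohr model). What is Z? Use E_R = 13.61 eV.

6

E_n = −E_R Z²/n² ⇒ Z² = −E_n n²/E_R = 490.0 × 1² / 13.61 ≈ 36.00
Z = 6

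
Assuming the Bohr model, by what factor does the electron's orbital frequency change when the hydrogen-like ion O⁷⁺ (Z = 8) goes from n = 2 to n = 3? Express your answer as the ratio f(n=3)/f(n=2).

f ∝ Z^2 · n^-3; with Z fixed, f ∝ n^-3.
f(n=3)/f(n=2) = (3/2)^-3 = 8/27

8/27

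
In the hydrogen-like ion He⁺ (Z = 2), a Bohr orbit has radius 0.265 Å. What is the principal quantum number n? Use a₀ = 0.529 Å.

r_n = n²a₀/Z ⇒ n² = rZ/a₀ = 0.265 × 2 / 0.529 ≈ 1.00
n = 1

1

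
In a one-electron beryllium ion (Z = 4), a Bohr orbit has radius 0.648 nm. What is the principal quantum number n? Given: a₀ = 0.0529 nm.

r_n = n²a₀/Z ⇒ n² = rZ/a₀ = 0.648 × 4 / 0.0529 ≈ 49.00
n = 7

7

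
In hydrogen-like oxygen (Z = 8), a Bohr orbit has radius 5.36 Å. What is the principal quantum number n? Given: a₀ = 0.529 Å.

r_n = n²a₀/Z ⇒ n² = rZ/a₀ = 5.36 × 8 / 0.529 ≈ 81.06
n = 9

9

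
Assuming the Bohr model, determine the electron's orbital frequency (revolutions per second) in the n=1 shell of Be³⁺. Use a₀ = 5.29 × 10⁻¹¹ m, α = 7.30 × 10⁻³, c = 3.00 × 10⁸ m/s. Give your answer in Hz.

1.05 × 10¹⁷ Hz

r = n²a₀/Z = 1.32 × 10⁻¹¹ m, v = Zαc/n = 8.76 × 10⁶ m/s
f = v/(2πr) = 1.05 × 10¹⁷ Hz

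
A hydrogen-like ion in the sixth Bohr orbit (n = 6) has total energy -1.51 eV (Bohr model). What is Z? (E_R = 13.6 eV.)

2

E_n = −E_R Z²/n² ⇒ Z² = −E_n n²/E_R = 1.51 × 6² / 13.6 ≈ 4.00
Z = 2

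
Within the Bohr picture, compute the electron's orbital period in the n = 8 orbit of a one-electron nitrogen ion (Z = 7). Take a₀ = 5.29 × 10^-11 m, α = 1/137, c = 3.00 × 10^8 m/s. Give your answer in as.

r = n²a₀/Z = 8²·5.29 × 10^-11/7 = 4.84 × 10^-10 m
v = Zαc/n = 7·0.00730·3.00 × 10^8/8 = 1.92 × 10^6 m/s
T = 2πr/v = 1.59 × 10^-15 s = 1590 as

1590 as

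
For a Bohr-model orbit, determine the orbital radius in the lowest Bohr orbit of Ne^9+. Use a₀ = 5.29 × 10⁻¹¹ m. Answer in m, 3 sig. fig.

r_n = n²a₀/Z = 1² × 5.29 × 10⁻¹¹ / 10
    = 1 × 5.29 × 10⁻¹¹ / 10 = 5.29 × 10⁻¹² m

5.29 × 10⁻¹² m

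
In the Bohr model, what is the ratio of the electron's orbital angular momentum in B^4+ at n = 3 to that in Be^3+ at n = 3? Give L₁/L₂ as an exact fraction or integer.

L = nℏ is independent of Z.
L₁/L₂ = n₁/n₂ = 3/3 = 1

1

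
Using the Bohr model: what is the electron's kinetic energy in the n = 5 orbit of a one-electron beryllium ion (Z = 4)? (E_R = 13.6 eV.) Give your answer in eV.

For a Coulomb orbit the virial theorem gives K = −E_n.
E_n = −E_R·Z²/n², so K = E_R·Z²/n² = 13.6 × 4²/5² = 8.70 eV

8.70 eV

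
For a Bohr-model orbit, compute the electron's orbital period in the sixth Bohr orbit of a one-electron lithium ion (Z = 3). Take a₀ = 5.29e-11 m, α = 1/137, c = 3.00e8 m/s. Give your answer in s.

r = n²a₀/Z = 6²·5.29e-11/3 = 6.35e-10 m
v = Zαc/n = 3·0.00730·3.00e8/6 = 1.09e6 m/s
T = 2πr/v = 3.64e-15 s

3.64e-15 s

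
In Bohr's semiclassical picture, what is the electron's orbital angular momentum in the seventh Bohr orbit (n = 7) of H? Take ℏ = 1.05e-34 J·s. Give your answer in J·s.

7.35e-34 J·s

L_n = nℏ = 7 × 1.05e-34 = 7.35e-34 J·s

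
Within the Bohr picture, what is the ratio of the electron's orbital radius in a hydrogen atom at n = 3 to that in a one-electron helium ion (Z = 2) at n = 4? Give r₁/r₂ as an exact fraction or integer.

9/8

r ∝ Z^-1 · n^2
r₁/r₂ = (1/2)^-1 · (3/4)^2 = 9/8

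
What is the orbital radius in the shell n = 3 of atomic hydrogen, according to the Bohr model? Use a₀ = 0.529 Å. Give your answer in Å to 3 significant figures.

4.76 Å

r_n = n²a₀/Z = 3² × 0.529 / 1
    = 9 × 0.529 / 1 = 4.76 Å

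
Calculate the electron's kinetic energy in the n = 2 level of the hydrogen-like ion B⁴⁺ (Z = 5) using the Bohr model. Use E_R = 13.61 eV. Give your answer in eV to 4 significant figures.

For a Coulomb orbit the virial theorem gives K = −E_n.
E_n = −E_R·Z²/n², so K = E_R·Z²/n² = 13.61 × 5²/2² = 85.06 eV

85.06 eV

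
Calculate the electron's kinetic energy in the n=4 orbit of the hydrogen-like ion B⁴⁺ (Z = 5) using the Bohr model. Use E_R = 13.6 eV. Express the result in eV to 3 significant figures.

For a Coulomb orbit the virial theorem gives K = −E_n.
E_n = −E_R·Z²/n², so K = E_R·Z²/n² = 13.6 × 5²/4² = 21.2 eV

21.2 eV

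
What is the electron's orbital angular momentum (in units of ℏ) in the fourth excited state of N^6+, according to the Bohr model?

5

L_n = nℏ, so L/ℏ = n = 5.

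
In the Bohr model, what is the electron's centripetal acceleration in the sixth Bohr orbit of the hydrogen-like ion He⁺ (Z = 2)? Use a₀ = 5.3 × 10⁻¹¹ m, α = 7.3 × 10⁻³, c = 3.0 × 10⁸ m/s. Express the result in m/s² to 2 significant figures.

5.6 × 10²⁰ m/s²

r = n²a₀/Z = 9.5 × 10⁻¹⁰ m, v = Zαc/n = 7.3 × 10⁵ m/s
a = v²/r = (7.3 × 10⁵)² / 9.5 × 10⁻¹⁰ = 5.6 × 10²⁰ m/s²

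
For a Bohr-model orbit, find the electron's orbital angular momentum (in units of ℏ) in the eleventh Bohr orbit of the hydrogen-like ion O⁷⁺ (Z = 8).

L_n = nℏ, so L/ℏ = n = 11.

11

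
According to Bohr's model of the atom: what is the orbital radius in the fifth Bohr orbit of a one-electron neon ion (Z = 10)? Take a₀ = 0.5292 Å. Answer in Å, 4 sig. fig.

r_n = n²a₀/Z = 5² × 0.5292 / 10
    = 25 × 0.5292 / 10 = 1.323 Å

1.323 Å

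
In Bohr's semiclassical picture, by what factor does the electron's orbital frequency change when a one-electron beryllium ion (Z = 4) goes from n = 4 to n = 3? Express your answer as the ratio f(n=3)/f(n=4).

f ∝ Z^2 · n^-3; with Z fixed, f ∝ n^-3.
f(n=3)/f(n=4) = (3/4)^-3 = 64/27

64/27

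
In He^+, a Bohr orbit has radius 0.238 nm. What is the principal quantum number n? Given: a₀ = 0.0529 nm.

3

r_n = n²a₀/Z ⇒ n² = rZ/a₀ = 0.238 × 2 / 0.0529 ≈ 9.00
n = 3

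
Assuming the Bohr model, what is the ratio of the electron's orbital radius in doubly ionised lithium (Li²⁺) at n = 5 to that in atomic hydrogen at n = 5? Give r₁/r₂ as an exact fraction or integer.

r ∝ Z^-1 · n^2
r₁/r₂ = (3/1)^-1 · (5/5)^2 = 1/3

1/3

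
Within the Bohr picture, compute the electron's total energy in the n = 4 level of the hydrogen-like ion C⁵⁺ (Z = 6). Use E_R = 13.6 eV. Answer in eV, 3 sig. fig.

-30.6 eV

E_n = −E_R·Z²/n² = −13.6 × 6²/4² = -30.6 eV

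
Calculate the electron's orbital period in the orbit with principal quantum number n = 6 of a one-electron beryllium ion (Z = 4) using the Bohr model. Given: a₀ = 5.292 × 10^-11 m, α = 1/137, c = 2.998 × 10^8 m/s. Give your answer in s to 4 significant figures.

2.051 × 10^-15 s

r = n²a₀/Z = 6²·5.292 × 10^-11/4 = 4.763 × 10^-10 m
v = Zαc/n = 4·0.007299·2.998 × 10^8/6 = 1.459 × 10^6 m/s
T = 2πr/v = 2.051 × 10^-15 s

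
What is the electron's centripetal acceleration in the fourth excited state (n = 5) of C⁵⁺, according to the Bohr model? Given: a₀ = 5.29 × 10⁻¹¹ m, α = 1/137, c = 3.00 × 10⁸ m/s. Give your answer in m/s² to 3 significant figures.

3.13 × 10²² m/s²

r = n²a₀/Z = 2.20 × 10⁻¹⁰ m, v = Zαc/n = 2.63 × 10⁶ m/s
a = v²/r = (2.63 × 10⁶)² / 2.20 × 10⁻¹⁰ = 3.13 × 10²² m/s²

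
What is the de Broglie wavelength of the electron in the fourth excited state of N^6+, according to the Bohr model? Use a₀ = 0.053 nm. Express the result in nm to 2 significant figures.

The Bohr quantisation condition is nλ = 2πr_n.
r_n = n²a₀/Z = 0.19 nm
λ = 2πr_n/n = 2π·0.19/5 = 0.24 nm

0.24 nm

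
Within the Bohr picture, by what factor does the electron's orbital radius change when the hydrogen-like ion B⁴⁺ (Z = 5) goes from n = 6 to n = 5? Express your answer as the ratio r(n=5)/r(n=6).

r ∝ Z^-1 · n^2; with Z fixed, r ∝ n^2.
r(n=5)/r(n=6) = (5/6)^2 = 25/36

25/36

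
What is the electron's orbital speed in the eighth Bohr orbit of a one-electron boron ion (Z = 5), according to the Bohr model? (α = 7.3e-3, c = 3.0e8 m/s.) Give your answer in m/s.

1.4e6 m/s

v_n = Zαc/n = 5 × 0.0073 × 3.0e8 / 8
    = 1.4e6 m/s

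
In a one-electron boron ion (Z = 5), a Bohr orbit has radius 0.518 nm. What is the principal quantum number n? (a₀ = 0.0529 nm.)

r_n = n²a₀/Z ⇒ n² = rZ/a₀ = 0.518 × 5 / 0.0529 ≈ 48.96
n = 7

7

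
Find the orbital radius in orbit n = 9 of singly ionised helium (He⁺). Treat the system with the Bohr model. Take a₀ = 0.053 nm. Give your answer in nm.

2.1 nm

r_n = n²a₀/Z = 9² × 0.053 / 2
    = 81 × 0.053 / 2 = 2.1 nm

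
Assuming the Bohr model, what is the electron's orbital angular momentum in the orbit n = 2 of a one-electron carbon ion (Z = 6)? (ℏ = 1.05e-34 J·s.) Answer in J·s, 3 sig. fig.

2.10e-34 J·s

L_n = nℏ = 2 × 1.05e-34 = 2.10e-34 J·s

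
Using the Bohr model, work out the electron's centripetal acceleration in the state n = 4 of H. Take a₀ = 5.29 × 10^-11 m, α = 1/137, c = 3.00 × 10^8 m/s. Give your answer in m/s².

3.54 × 10^20 m/s²

r = n²a₀/Z = 8.46 × 10^-10 m, v = Zαc/n = 5.47 × 10^5 m/s
a = v²/r = (5.47 × 10^5)² / 8.46 × 10^-10 = 3.54 × 10^20 m/s²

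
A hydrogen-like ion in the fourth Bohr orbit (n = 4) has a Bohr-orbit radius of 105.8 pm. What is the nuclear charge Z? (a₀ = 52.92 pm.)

r_n = n²a₀/Z ⇒ Z = n²a₀/r = 4² × 52.92 / 105.8 ≈ 8.00
Z = 8

8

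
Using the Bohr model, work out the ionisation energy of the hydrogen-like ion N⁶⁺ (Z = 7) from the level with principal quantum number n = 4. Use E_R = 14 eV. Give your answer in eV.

43 eV

E_n = −E_R·Z²/n² = −14 × 7²/4² eV = -43 eV
Ionisation energy = −E_n = 43 eV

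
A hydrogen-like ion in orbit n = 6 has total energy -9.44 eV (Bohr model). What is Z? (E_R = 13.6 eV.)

E_n = −E_R Z²/n² ⇒ Z² = −E_n n²/E_R = 9.44 × 6² / 13.6 ≈ 24.99
Z = 5

5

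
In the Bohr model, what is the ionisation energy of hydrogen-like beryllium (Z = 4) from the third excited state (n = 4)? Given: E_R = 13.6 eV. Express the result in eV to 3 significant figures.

13.6 eV

E_n = −E_R·Z²/n² = −13.6 × 4²/4² eV = -13.6 eV
Ionisation energy = −E_n = 13.6 eV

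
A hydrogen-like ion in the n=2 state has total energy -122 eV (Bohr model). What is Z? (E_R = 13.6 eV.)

6

E_n = −E_R Z²/n² ⇒ Z² = −E_n n²/E_R = 122 × 2² / 13.6 ≈ 35.88
Z = 6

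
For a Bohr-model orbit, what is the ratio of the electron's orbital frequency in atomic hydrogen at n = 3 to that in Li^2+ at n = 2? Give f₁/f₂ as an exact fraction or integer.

f ∝ Z^2 · n^-3
f₁/f₂ = (1/3)^2 · (3/2)^-3 = 8/243

8/243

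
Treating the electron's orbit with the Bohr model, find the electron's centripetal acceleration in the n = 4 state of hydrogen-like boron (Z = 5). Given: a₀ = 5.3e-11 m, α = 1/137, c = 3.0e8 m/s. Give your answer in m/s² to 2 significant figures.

r = n²a₀/Z = 1.7e-10 m, v = Zαc/n = 2.7e6 m/s
a = v²/r = (2.7e6)² / 1.7e-10 = 4.4e22 m/s²

4.4e22 m/s²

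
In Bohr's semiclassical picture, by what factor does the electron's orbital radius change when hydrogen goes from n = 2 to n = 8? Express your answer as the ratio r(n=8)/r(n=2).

16

r ∝ Z^-1 · n^2; with Z fixed, r ∝ n^2.
r(n=8)/r(n=2) = (8/2)^2 = 16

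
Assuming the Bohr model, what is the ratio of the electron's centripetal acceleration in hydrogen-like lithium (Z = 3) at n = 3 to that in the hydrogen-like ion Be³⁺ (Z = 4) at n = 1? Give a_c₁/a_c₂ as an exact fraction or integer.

a_c ∝ Z^3 · n^-4
a_c₁/a_c₂ = (3/4)^3 · (3/1)^-4 = 1/192

1/192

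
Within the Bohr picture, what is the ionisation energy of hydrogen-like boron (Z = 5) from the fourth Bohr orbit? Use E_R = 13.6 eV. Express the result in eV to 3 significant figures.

21.2 eV

E_n = −E_R·Z²/n² = −13.6 × 5²/4² eV = -21.2 eV
Ionisation energy = −E_n = 21.2 eV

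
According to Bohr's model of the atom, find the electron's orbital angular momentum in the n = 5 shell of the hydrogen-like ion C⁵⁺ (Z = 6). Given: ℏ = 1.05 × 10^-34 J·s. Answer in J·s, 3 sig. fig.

5.25 × 10^-34 J·s

L_n = nℏ = 5 × 1.05 × 10^-34 = 5.25 × 10^-34 J·s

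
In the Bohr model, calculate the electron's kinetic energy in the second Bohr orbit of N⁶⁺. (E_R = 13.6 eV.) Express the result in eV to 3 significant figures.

For a Coulomb orbit the virial theorem gives K = −E_n.
E_n = −E_R·Z²/n², so K = E_R·Z²/n² = 13.6 × 7²/2² = 167 eV

167 eV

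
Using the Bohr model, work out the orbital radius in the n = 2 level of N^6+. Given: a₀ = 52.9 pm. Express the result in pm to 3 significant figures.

r_n = n²a₀/Z = 2² × 52.9 / 7
    = 4 × 52.9 / 7 = 30.2 pm

30.2 pm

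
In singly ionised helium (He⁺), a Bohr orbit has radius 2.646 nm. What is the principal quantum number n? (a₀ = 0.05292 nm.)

r_n = n²a₀/Z ⇒ n² = rZ/a₀ = 2.646 × 2 / 0.05292 ≈ 100.00
n = 10

10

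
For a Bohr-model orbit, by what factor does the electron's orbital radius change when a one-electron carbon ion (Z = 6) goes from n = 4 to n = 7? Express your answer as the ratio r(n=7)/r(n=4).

49/16

r ∝ Z^-1 · n^2; with Z fixed, r ∝ n^2.
r(n=7)/r(n=4) = (7/4)^2 = 49/16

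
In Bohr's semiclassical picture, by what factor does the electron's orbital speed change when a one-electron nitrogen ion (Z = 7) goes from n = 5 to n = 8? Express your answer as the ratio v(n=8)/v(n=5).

5/8

v ∝ Z^1 · n^-1; with Z fixed, v ∝ n^-1.
v(n=8)/v(n=5) = (8/5)^-1 = 5/8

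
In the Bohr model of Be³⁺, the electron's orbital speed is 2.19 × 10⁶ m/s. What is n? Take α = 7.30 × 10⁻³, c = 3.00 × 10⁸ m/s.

v_n = Zαc/n ⇒ n = Zαc/v = 4 × 0.00730 × 3.00 × 10⁸ / 2.19 × 10⁶ ≈ 4.00
n = 4

4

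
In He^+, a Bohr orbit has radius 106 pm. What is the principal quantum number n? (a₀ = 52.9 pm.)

r_n = n²a₀/Z ⇒ n² = rZ/a₀ = 106 × 2 / 52.9 ≈ 4.01
n = 2

2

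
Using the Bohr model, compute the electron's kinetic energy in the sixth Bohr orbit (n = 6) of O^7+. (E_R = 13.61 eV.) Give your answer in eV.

For a Coulomb orbit the virial theorem gives K = −E_n.
E_n = −E_R·Z²/n², so K = E_R·Z²/n² = 13.61 × 8²/6² = 24.20 eV

24.20 eV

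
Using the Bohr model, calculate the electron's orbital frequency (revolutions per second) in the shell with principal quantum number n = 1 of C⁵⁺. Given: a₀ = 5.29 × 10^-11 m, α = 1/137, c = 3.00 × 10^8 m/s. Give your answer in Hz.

2.37 × 10^17 Hz

r = n²a₀/Z = 8.82 × 10^-12 m, v = Zαc/n = 1.31 × 10^7 m/s
f = v/(2πr) = 2.37 × 10^17 Hz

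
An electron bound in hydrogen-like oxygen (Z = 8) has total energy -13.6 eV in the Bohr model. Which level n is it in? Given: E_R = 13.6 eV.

8

E_n = −E_R Z²/n² ⇒ n² = E_R Z²/(−E_n) = 13.6 × 8² / 13.6 ≈ 64.00
n = 8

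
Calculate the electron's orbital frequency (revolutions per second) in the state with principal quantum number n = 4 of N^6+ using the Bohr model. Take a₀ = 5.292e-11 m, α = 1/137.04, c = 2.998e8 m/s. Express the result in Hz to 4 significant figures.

r = n²a₀/Z = 1.210e-10 m, v = Zαc/n = 3.828e6 m/s
f = v/(2πr) = 5.037e15 Hz

5.037e15 Hz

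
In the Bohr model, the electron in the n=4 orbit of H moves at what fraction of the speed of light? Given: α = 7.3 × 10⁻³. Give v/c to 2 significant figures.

0.0018

v_n = Zαc/n, so v/c = Zα/n = 1 × 0.0073 / 4 = 0.0018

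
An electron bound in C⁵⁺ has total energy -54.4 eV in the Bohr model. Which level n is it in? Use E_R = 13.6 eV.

3

E_n = −E_R Z²/n² ⇒ n² = E_R Z²/(−E_n) = 13.6 × 6² / 54.4 ≈ 9.00
n = 3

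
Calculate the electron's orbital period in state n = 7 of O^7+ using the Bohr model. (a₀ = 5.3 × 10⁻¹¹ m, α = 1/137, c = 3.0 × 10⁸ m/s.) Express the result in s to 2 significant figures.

r = n²a₀/Z = 7²·5.3 × 10⁻¹¹/8 = 3.2 × 10⁻¹⁰ m
v = Zαc/n = 8·0.0073·3.0 × 10⁸/7 = 2.5 × 10⁶ m/s
T = 2πr/v = 8.2 × 10⁻¹⁶ s

8.2 × 10⁻¹⁶ s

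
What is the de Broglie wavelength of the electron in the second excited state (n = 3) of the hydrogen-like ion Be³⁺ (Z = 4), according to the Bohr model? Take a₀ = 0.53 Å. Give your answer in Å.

The Bohr quantisation condition is nλ = 2πr_n.
r_n = n²a₀/Z = 1.2 Å
λ = 2πr_n/n = 2π·1.2/3 = 2.5 Å

2.5 Å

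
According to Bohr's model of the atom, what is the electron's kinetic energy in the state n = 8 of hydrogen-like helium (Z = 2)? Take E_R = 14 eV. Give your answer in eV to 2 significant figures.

For a Coulomb orbit the virial theorem gives K = −E_n.
E_n = −E_R·Z²/n², so K = E_R·Z²/n² = 14 × 2²/8² = 0.88 eV

0.88 eV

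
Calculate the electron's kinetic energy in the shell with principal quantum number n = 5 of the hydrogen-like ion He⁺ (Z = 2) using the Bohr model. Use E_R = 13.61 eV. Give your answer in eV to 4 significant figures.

For a Coulomb orbit the virial theorem gives K = −E_n.
E_n = −E_R·Z²/n², so K = E_R·Z²/n² = 13.61 × 2²/5² = 2.178 eV

2.178 eV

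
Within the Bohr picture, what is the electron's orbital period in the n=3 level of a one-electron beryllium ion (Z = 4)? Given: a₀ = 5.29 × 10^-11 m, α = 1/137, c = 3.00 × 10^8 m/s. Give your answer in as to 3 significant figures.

256 as

r = n²a₀/Z = 3²·5.29 × 10^-11/4 = 1.19 × 10^-10 m
v = Zαc/n = 4·0.00730·3.00 × 10^8/3 = 2.92 × 10^6 m/s
T = 2πr/v = 2.56 × 10^-16 s = 256 as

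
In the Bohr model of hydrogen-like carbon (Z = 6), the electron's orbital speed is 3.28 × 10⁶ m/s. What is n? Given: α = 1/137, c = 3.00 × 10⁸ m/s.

v_n = Zαc/n ⇒ n = Zαc/v = 6 × 0.00730 × 3.00 × 10⁸ / 3.28 × 10⁶ ≈ 4.01
n = 4

4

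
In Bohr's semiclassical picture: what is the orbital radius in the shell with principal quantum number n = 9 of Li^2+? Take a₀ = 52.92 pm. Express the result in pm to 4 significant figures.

1429 pm

r_n = n²a₀/Z = 9² × 52.92 / 3
    = 81 × 52.92 / 3 = 1429 pm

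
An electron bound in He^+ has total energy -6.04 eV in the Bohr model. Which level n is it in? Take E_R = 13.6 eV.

E_n = −E_R Z²/n² ⇒ n² = E_R Z²/(−E_n) = 13.6 × 2² / 6.04 ≈ 9.01
n = 3

3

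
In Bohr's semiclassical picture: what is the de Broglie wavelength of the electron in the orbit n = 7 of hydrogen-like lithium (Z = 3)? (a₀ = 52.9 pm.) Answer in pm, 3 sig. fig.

The Bohr quantisation condition is nλ = 2πr_n.
r_n = n²a₀/Z = 864 pm
λ = 2πr_n/n = 2π·864/7 = 776 pm

776 pm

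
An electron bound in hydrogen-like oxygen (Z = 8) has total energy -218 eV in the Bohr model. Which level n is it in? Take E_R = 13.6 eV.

E_n = −E_R Z²/n² ⇒ n² = E_R Z²/(−E_n) = 13.6 × 8² / 218 ≈ 3.99
n = 2

2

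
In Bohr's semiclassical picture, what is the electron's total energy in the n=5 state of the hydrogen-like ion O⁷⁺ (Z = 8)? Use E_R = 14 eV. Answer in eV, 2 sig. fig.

E_n = −E_R·Z²/n² = −14 × 8²/5² = -36 eV

-36 eV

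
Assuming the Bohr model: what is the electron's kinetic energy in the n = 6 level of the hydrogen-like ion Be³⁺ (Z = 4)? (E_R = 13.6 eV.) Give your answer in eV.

6.04 eV

For a Coulomb orbit the virial theorem gives K = −E_n.
E_n = −E_R·Z²/n², so K = E_R·Z²/n² = 13.6 × 4²/6² = 6.04 eV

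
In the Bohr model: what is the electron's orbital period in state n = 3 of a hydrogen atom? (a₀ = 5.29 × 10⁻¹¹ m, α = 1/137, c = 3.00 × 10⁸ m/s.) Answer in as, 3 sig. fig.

4100 as

r = n²a₀/Z = 3²·5.29 × 10⁻¹¹/1 = 4.76 × 10⁻¹⁰ m
v = Zαc/n = 1·0.00730·3.00 × 10⁸/3 = 7.30 × 10⁵ m/s
T = 2πr/v = 4.10 × 10⁻¹⁵ s = 4100 as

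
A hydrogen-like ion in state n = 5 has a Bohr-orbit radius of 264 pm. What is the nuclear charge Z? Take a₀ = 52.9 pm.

r_n = n²a₀/Z ⇒ Z = n²a₀/r = 5² × 52.9 / 264 ≈ 5.01
Z = 5

5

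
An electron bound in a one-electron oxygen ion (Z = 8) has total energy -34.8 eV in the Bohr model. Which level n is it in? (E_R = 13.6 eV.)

5

E_n = −E_R Z²/n² ⇒ n² = E_R Z²/(−E_n) = 13.6 × 8² / 34.8 ≈ 25.01
n = 5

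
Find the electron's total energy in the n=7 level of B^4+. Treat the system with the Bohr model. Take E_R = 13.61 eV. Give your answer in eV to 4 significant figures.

-6.944 eV

E_n = −E_R·Z²/n² = −13.61 × 5²/7² = -6.944 eV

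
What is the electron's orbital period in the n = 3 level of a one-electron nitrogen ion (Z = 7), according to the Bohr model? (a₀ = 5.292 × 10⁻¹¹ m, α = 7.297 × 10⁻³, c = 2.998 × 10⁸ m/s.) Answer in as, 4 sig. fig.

r = n²a₀/Z = 3²·5.292 × 10⁻¹¹/7 = 6.804 × 10⁻¹¹ m
v = Zαc/n = 7·0.007297·2.998 × 10⁸/3 = 5.104 × 10⁶ m/s
T = 2πr/v = 8.375 × 10⁻¹⁷ s = 83.75 as

83.75 as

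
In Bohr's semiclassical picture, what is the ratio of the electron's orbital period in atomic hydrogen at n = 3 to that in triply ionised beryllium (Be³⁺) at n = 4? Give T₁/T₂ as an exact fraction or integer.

T ∝ Z^-2 · n^3
T₁/T₂ = (1/4)^-2 · (3/4)^3 = 27/4

27/4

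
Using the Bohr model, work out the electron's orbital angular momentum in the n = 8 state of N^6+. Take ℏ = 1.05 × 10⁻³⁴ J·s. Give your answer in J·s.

L_n = nℏ = 8 × 1.05 × 10⁻³⁴ = 8.40 × 10⁻³⁴ J·s

8.40 × 10⁻³⁴ J·s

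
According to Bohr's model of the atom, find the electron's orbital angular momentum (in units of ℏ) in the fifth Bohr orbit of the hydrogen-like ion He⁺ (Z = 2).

5

L_n = nℏ, so L/ℏ = n = 5.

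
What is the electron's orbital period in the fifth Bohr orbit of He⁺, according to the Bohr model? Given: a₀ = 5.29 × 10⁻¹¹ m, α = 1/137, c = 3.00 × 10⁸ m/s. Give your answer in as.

4740 as

r = n²a₀/Z = 5²·5.29 × 10⁻¹¹/2 = 6.61 × 10⁻¹⁰ m
v = Zαc/n = 2·0.00730·3.00 × 10⁸/5 = 8.76 × 10⁵ m/s
T = 2πr/v = 4.74 × 10⁻¹⁵ s = 4740 as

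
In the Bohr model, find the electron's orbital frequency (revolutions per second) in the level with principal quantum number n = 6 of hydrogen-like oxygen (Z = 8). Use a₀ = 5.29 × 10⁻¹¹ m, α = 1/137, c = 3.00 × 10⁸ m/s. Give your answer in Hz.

r = n²a₀/Z = 2.38 × 10⁻¹⁰ m, v = Zαc/n = 2.92 × 10⁶ m/s
f = v/(2πr) = 1.95 × 10¹⁵ Hz

1.95 × 10¹⁵ Hz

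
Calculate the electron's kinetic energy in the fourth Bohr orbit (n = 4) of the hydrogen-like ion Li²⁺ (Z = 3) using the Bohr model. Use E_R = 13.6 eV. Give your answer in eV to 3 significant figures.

7.65 eV

For a Coulomb orbit the virial theorem gives K = −E_n.
E_n = −E_R·Z²/n², so K = E_R·Z²/n² = 13.6 × 3²/4² = 7.65 eV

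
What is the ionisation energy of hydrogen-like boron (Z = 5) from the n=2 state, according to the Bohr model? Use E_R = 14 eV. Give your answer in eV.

E_n = −E_R·Z²/n² = −14 × 5²/2² eV = -88 eV
Ionisation energy = −E_n = 88 eV

88 eV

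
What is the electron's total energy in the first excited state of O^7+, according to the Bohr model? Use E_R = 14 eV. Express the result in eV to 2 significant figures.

E_n = −E_R·Z²/n² = −14 × 8²/2² = -220 eV

-220 eV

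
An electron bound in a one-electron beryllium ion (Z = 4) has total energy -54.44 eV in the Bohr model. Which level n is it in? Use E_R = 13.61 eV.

E_n = −E_R Z²/n² ⇒ n² = E_R Z²/(−E_n) = 13.61 × 4² / 54.44 ≈ 4.00
n = 2

2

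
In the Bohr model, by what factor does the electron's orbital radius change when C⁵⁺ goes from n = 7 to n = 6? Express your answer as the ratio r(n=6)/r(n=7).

r ∝ Z^-1 · n^2; with Z fixed, r ∝ n^2.
r(n=6)/r(n=7) = (6/7)^2 = 36/49

36/49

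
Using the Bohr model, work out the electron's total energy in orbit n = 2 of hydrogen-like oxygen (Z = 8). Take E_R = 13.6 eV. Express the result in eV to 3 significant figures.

-218 eV

E_n = −E_R·Z²/n² = −13.6 × 8²/2² = -218 eV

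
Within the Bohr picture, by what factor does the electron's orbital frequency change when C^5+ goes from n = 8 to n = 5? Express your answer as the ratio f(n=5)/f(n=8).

f ∝ Z^2 · n^-3; with Z fixed, f ∝ n^-3.
f(n=5)/f(n=8) = (5/8)^-3 = 512/125

512/125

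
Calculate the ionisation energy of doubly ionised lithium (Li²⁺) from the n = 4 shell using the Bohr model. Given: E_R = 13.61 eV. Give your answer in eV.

E_n = −E_R·Z²/n² = −13.61 × 3²/4² eV = -7.656 eV
Ionisation energy = −E_n = 7.656 eV

7.656 eV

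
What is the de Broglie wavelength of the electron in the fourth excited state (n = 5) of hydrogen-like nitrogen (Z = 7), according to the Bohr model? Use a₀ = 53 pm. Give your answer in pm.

The Bohr quantisation condition is nλ = 2πr_n.
r_n = n²a₀/Z = 190 pm
λ = 2πr_n/n = 2π·190/5 = 240 pm

240 pm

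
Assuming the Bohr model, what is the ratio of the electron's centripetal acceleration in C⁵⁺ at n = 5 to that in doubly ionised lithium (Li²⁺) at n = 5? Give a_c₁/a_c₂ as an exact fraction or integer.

8

a_c ∝ Z^3 · n^-4
a_c₁/a_c₂ = (6/3)^3 · (5/5)^-4 = 8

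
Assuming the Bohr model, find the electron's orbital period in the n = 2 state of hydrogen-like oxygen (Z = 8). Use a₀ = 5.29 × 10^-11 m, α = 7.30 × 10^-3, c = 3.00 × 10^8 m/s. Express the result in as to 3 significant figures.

r = n²a₀/Z = 2²·5.29 × 10^-11/8 = 2.65 × 10^-11 m
v = Zαc/n = 8·0.00730·3.00 × 10^8/2 = 8.76 × 10^6 m/s
T = 2πr/v = 1.90 × 10^-17 s = 19.0 as

19.0 as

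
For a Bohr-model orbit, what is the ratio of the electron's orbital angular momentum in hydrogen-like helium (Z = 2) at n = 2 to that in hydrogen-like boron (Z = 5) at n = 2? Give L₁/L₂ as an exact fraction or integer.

L = nℏ is independent of Z.
L₁/L₂ = n₁/n₂ = 2/2 = 1

1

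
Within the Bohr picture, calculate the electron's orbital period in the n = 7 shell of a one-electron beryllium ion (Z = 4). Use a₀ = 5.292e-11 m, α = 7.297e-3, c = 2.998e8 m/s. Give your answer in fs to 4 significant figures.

3.258 fs

r = n²a₀/Z = 7²·5.292e-11/4 = 6.483e-10 m
v = Zαc/n = 4·0.007297·2.998e8/7 = 1.250e6 m/s
T = 2πr/v = 3.258e-15 s = 3.258 fs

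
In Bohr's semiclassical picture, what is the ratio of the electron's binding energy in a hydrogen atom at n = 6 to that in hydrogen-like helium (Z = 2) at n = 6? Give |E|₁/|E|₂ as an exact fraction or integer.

1/4

|E| ∝ Z^2 · n^-2
|E|₁/|E|₂ = (1/2)^2 · (6/6)^-2 = 1/4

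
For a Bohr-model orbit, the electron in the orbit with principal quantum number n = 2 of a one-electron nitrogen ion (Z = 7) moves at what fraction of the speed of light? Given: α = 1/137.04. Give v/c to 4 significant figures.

0.02554

v_n = Zαc/n, so v/c = Zα/n = 7 × 0.007297 / 2 = 0.02554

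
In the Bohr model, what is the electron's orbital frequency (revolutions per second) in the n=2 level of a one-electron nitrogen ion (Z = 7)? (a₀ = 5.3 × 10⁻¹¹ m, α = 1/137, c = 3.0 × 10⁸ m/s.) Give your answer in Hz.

4.0 × 10¹⁶ Hz

r = n²a₀/Z = 3.0 × 10⁻¹¹ m, v = Zαc/n = 7.7 × 10⁶ m/s
f = v/(2πr) = 4.0 × 10¹⁶ Hz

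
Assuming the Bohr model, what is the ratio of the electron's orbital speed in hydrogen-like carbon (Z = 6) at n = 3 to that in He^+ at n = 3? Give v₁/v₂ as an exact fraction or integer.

3

v ∝ Z^1 · n^-1
v₁/v₂ = (6/2)^1 · (3/3)^-1 = 3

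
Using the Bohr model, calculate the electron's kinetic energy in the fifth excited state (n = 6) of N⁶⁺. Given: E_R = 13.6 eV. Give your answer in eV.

18.5 eV

For a Coulomb orbit the virial theorem gives K = −E_n.
E_n = −E_R·Z²/n², so K = E_R·Z²/n² = 13.6 × 7²/6² = 18.5 eV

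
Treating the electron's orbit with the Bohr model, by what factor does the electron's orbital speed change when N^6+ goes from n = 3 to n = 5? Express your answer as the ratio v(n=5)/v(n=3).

v ∝ Z^1 · n^-1; with Z fixed, v ∝ n^-1.
v(n=5)/v(n=3) = (5/3)^-1 = 3/5

3/5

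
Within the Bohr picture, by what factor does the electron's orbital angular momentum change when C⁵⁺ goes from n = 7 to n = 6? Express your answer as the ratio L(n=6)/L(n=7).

L = nℏ depends only on n, so L ∝ n.
L(n=6)/L(n=7) = (6/7)^1 = 6/7

6/7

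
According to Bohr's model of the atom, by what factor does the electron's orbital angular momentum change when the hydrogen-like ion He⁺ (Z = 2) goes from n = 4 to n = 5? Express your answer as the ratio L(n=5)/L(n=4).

5/4

L = nℏ depends only on n, so L ∝ n.
L(n=5)/L(n=4) = (5/4)^1 = 5/4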